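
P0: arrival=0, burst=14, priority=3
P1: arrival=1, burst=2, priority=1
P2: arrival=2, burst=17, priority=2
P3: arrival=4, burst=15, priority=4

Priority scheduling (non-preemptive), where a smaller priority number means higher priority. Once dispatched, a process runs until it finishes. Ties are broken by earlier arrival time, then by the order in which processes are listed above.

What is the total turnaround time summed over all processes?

Timeline: | P0 0-14 | P1 14-16 | P2 16-33 | P3 33-48 |
Completion: P0=14  P1=16  P2=33  P3=48
Turnaround (C−A): P0=14  P1=15  P2=31  P3=44
Turnaround = completion − arrival: P0=14, P1=15, P2=31, P3=44
Total turnaround = 14 + 15 + 31 + 44 = 104

104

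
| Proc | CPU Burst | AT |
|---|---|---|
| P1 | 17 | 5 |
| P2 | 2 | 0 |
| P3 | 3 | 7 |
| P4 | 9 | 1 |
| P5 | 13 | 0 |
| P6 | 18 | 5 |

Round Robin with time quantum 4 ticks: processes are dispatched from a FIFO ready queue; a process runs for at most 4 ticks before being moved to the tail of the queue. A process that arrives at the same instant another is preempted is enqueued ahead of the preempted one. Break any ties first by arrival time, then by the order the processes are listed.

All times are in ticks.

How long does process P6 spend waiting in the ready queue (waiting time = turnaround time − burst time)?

39

Timeline: | P2 0-2 | P5 2-6 | P4 6-10 | P1 10-14 | P6 14-18 | P5 18-22 | P3 22-25 | P4 25-29 | P1 29-33 | P6 33-37 | P5 37-41 | P4 41-42 | P1 42-46 | P6 46-50 | P5 50-51 | P1 51-55 | P6 55-59 | P1 59-60 | P6 60-62 |
Completion: P1=60  P2=2  P3=25  P4=42  P5=51  P6=62
Waiting(P6) = turnaround − burst = 57 − 18 = 39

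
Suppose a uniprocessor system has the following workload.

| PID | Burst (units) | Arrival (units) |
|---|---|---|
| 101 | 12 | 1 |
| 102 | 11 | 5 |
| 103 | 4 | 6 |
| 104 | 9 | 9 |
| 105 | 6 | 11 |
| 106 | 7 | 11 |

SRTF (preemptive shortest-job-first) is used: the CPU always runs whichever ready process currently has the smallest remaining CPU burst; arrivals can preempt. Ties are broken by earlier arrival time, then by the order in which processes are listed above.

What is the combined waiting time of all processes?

77

Gantt: | idle 0-1 | 101 1-6 | 103 6-10 | 101 10-17 | 105 17-23 | 106 23-30 | 104 30-39 | 102 39-50 |
Completion: 101=17  102=50  103=10  104=39  105=23  106=30
Turnaround (C−A): 101=16  102=45  103=4  104=30  105=12  106=19
Waiting = turnaround − burst: 101=4, 102=34, 103=0, 104=21, 105=6, 106=12
Total waiting = 4 + 34 + 0 + 21 + 6 + 12 = 77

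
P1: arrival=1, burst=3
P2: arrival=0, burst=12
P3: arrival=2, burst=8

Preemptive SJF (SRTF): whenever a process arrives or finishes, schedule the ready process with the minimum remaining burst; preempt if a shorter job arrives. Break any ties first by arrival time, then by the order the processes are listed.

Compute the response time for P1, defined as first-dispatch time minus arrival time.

Gantt: | P2 0-1 | P1 1-4 | P3 4-12 | P2 12-23 |
Completion: P1=4  P2=23  P3=12
Turnaround (C−A): P1=3  P2=23  P3=10
Response(P1) = first start − arrival = 1 − 1 = 0

0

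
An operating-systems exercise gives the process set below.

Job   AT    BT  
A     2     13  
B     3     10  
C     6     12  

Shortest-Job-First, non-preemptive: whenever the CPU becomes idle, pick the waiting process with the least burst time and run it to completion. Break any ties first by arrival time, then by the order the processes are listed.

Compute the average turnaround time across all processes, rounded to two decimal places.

Schedule: | idle 0-2 | A 2-15 | B 15-25 | C 25-37 |
Completion: A=15  B=25  C=37
Turnaround (C−A): A=13  B=22  C=31
Turnaround times: A=13, B=22, C=31
Average turnaround = (13+22+31) / 3 = 66/3 = 22.00

22.00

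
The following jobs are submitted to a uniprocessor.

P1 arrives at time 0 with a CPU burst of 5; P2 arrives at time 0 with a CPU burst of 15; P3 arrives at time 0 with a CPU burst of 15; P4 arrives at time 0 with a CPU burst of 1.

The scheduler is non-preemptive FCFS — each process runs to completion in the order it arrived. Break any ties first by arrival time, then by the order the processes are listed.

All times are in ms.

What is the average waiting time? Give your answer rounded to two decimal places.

Schedule: | P1 0-5 | P2 5-20 | P3 20-35 | P4 35-36 |
Completion: P1=5  P2=20  P3=35  P4=36
Turnaround (C−A): P1=5  P2=20  P3=35  P4=36
Waiting times: P1=0, P2=5, P3=20, P4=35
Average waiting = (0+5+20+35) / 4 = 60/4 = 15.00

15.00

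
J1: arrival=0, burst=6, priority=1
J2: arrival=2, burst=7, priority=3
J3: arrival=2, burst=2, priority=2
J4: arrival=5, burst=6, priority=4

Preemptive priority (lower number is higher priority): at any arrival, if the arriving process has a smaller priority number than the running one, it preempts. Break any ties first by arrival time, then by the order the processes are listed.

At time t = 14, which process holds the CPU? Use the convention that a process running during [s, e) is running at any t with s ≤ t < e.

J2

Timeline: | J1 0-6 | J3 6-8 | J2 8-15 | J4 15-21 |
Completion: J1=6  J2=15  J3=8  J4=21
Turnaround (C−A): J1=6  J2=13  J3=6  J4=16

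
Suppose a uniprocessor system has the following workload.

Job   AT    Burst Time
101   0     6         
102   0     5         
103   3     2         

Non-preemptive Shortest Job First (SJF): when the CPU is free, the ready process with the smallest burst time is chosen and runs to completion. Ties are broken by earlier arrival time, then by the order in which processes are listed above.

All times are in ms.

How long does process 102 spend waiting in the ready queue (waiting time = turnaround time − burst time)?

Timeline: | 102 0-5 | 103 5-7 | 101 7-13 |
Completion: 101=13  102=5  103=7
Waiting(102) = turnaround − burst = 5 − 5 = 0

0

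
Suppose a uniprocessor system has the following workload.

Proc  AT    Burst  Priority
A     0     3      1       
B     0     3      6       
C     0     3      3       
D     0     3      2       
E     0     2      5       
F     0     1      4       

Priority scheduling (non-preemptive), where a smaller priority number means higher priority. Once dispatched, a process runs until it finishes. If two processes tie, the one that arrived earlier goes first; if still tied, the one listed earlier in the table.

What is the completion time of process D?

Timeline: | A 0-3 | D 3-6 | C 6-9 | F 9-10 | E 10-12 | B 12-15 |
Completion: A=3  B=15  C=9  D=6  E=12  F=10
Turnaround (C−A): A=3  B=15  C=9  D=6  E=12  F=10

6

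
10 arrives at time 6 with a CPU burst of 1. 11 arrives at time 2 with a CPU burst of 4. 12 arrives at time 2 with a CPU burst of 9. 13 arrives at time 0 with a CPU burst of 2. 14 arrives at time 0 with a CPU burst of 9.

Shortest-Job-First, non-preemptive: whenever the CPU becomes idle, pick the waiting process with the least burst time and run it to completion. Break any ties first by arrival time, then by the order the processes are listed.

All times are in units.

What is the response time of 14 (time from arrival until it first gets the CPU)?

Gantt: | 13 0-2 | 11 2-6 | 10 6-7 | 14 7-16 | 12 16-25 |
Completion: 10=7  11=6  12=25  13=2  14=16
Response(14) = first start − arrival = 7 − 0 = 7

7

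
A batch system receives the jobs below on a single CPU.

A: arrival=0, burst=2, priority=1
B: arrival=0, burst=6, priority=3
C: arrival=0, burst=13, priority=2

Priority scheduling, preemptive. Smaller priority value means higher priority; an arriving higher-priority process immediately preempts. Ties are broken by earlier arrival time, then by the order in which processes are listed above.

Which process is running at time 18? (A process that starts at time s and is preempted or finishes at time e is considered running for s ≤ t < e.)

Gantt: | A 0-2 | C 2-15 | B 15-21 |
Completion: A=2  B=21  C=15

B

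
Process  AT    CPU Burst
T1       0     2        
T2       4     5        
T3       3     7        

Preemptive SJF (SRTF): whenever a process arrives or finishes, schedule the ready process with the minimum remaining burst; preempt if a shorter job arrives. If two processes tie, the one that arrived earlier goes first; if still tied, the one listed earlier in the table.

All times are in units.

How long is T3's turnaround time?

12

Schedule: | T1 0-2 | idle 2-3 | T3 3-4 | T2 4-9 | T3 9-15 |
Completion: T1=2  T2=9  T3=15
Turnaround (C−A): T1=2  T2=5  T3=12
Turnaround(T3) = completion − arrival = 15 − 3 = 12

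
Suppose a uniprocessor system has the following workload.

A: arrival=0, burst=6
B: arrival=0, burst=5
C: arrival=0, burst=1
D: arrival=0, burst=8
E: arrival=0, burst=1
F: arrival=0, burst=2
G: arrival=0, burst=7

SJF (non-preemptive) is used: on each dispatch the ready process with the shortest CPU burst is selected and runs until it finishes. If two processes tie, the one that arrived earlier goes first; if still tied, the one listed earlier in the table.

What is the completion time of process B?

Timeline: | C 0-1 | E 1-2 | F 2-4 | B 4-9 | A 9-15 | G 15-22 | D 22-30 |
Completion: A=15  B=9  C=1  D=30  E=2  F=4  G=22
Turnaround (C−A): A=15  B=9  C=1  D=30  E=2  F=4  G=22

9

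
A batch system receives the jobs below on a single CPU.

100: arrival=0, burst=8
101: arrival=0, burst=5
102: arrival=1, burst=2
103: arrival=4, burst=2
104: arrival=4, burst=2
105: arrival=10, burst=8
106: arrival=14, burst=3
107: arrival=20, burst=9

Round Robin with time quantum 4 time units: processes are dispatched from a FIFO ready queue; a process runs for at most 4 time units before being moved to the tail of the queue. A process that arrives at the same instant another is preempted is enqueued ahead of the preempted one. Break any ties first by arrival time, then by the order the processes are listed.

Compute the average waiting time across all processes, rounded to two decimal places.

10.00

Timeline: | 100 0-4 | 101 4-8 | 102 8-10 | 103 10-12 | 104 12-14 | 100 14-18 | 101 18-19 | 105 19-23 | 106 23-26 | 107 26-30 | 105 30-34 | 107 34-39 |
Completion: 100=18  101=19  102=10  103=12  104=14  105=34  106=26  107=39
Turnaround (C−A): 100=18  101=19  102=9  103=8  104=10  105=24  106=12  107=19
Waiting times: 100=10, 101=14, 102=7, 103=6, 104=8, 105=16, 106=9, 107=10
Average waiting = (10+14+7+6+8+16+9+10) / 8 = 80/8 = 10.00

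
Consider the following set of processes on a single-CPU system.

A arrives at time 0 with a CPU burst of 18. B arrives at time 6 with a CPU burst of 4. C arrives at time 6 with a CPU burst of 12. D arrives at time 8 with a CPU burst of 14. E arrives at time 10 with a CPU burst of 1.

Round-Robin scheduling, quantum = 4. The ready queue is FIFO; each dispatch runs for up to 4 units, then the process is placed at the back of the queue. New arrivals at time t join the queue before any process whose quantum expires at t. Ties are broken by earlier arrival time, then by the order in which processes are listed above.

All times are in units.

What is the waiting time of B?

Timeline: | A 0-8 | B 8-12 | C 12-16 | D 16-20 | A 20-24 | E 24-25 | C 25-29 | D 29-33 | A 33-37 | C 37-41 | D 41-45 | A 45-47 | D 47-49 |
Completion: A=47  B=12  C=41  D=49  E=25
Turnaround (C−A): A=47  B=6  C=35  D=41  E=15
Waiting(B) = turnaround − burst = 6 − 4 = 2

2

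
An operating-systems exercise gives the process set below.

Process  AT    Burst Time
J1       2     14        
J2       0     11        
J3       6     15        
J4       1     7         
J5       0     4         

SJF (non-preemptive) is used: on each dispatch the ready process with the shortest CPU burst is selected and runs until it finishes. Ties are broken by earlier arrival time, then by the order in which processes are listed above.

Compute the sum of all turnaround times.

115

Timeline: | J5 0-4 | J4 4-11 | J2 11-22 | J1 22-36 | J3 36-51 |
Completion: J1=36  J2=22  J3=51  J4=11  J5=4
Turnaround = completion − arrival: J1=34, J2=22, J3=45, J4=10, J5=4
Total turnaround = 34 + 22 + 45 + 10 + 4 = 115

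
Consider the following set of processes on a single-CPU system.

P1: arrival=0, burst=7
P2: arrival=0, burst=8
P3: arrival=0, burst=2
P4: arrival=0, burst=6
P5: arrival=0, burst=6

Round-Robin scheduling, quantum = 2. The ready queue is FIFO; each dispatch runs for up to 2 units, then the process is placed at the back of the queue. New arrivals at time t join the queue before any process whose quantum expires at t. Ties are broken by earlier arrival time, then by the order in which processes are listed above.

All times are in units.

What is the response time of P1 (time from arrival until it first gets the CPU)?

0

Gantt: | P1 0-2 | P2 2-4 | P3 4-6 | P4 6-8 | P5 8-10 | P1 10-12 | P2 12-14 | P4 14-16 | P5 16-18 | P1 18-20 | P2 20-22 | P4 22-24 | P5 24-26 | P1 26-27 | P2 27-29 |
Completion: P1=27  P2=29  P3=6  P4=24  P5=26
Turnaround (C−A): P1=27  P2=29  P3=6  P4=24  P5=26
Response(P1) = first start − arrival = 0 − 0 = 0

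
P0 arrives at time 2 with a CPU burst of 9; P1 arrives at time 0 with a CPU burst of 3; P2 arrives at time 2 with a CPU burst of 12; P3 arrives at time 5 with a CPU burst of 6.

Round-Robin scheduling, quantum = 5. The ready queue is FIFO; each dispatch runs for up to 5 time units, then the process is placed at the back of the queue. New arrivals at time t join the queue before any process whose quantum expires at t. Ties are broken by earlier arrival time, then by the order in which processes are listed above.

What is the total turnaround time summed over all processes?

Gantt: | P1 0-3 | P0 3-8 | P2 8-13 | P3 13-18 | P0 18-22 | P2 22-27 | P3 27-28 | P2 28-30 |
Completion: P0=22  P1=3  P2=30  P3=28
Turnaround (C−A): P0=20  P1=3  P2=28  P3=23
Turnaround = completion − arrival: P0=20, P1=3, P2=28, P3=23
Total turnaround = 20 + 3 + 28 + 23 = 74

74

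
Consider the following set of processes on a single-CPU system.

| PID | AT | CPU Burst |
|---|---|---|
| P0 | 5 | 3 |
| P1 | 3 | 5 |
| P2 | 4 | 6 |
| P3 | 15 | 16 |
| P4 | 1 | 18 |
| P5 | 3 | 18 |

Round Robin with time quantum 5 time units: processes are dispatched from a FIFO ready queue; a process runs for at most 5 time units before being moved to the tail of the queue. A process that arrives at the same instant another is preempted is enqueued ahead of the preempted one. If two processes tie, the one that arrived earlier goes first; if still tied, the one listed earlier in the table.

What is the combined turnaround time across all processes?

235

Timeline: | idle 0-1 | P4 1-6 | P1 6-11 | P5 11-16 | P2 16-21 | P0 21-24 | P4 24-29 | P3 29-34 | P5 34-39 | P2 39-40 | P4 40-45 | P3 45-50 | P5 50-55 | P4 55-58 | P3 58-63 | P5 63-66 | P3 66-67 |
Completion: P0=24  P1=11  P2=40  P3=67  P4=58  P5=66
Turnaround (C−A): P0=19  P1=8  P2=36  P3=52  P4=57  P5=63
Turnaround = completion − arrival: P0=19, P1=8, P2=36, P3=52, P4=57, P5=63
Total turnaround = 19 + 8 + 36 + 52 + 57 + 63 = 235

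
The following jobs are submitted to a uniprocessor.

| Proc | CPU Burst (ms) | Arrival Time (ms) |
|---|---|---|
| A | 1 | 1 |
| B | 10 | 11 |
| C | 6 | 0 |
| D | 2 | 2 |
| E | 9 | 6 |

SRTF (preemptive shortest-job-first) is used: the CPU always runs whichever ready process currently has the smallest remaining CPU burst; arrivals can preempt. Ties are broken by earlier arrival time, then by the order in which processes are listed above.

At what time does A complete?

Timeline: | C 0-1 | A 1-2 | D 2-4 | C 4-9 | E 9-18 | B 18-28 |
Completion: A=2  B=28  C=9  D=4  E=18

2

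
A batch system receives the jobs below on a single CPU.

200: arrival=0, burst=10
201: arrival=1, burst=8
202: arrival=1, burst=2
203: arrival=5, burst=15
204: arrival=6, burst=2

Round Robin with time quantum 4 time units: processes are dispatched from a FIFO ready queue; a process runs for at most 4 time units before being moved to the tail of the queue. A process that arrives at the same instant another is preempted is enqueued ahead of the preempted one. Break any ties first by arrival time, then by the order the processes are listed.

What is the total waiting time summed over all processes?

67

Schedule: | 200 0-4 | 201 4-8 | 202 8-10 | 200 10-14 | 203 14-18 | 204 18-20 | 201 20-24 | 200 24-26 | 203 26-37 |
Completion: 200=26  201=24  202=10  203=37  204=20
Turnaround (C−A): 200=26  201=23  202=9  203=32  204=14
Waiting = turnaround − burst: 200=16, 201=15, 202=7, 203=17, 204=12
Total waiting = 16 + 15 + 7 + 17 + 12 = 67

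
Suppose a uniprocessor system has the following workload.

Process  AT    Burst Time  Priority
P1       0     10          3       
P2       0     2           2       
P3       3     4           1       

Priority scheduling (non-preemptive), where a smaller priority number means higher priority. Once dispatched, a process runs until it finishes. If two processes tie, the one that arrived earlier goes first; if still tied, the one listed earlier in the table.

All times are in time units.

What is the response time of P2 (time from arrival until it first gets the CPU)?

Timeline: | P2 0-2 | P1 2-12 | P3 12-16 |
Completion: P1=12  P2=2  P3=16
Turnaround (C−A): P1=12  P2=2  P3=13
Response(P2) = first start − arrival = 0 − 0 = 0

0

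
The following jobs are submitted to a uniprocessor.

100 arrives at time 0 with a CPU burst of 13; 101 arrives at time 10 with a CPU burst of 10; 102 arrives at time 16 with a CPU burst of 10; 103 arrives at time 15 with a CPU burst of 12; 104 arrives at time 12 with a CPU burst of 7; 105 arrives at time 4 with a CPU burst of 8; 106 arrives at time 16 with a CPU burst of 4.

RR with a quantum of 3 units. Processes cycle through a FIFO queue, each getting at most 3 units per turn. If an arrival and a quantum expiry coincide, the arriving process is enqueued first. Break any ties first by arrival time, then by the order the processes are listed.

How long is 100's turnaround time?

42

Gantt: | 100 0-6 | 105 6-9 | 100 9-12 | 105 12-15 | 101 15-18 | 104 18-21 | 100 21-24 | 103 24-27 | 105 27-29 | 102 29-32 | 106 32-35 | 101 35-38 | 104 38-41 | 100 41-42 | 103 42-45 | 102 45-48 | 106 48-49 | 101 49-52 | 104 52-53 | 103 53-56 | 102 56-59 | 101 59-60 | 103 60-63 | 102 63-64 |
Completion: 100=42  101=60  102=64  103=63  104=53  105=29  106=49
Turnaround (C−A): 100=42  101=50  102=48  103=48  104=41  105=25  106=33
Turnaround(100) = completion − arrival = 42 − 0 = 42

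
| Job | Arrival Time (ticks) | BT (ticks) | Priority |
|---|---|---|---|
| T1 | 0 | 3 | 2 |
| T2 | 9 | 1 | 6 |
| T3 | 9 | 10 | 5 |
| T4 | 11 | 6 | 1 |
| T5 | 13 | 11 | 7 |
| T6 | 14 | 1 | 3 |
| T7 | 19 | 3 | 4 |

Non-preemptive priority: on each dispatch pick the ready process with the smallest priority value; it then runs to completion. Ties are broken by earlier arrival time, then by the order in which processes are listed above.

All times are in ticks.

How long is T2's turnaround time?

21

Timeline: | T1 0-3 | idle 3-9 | T3 9-19 | T4 19-25 | T6 25-26 | T7 26-29 | T2 29-30 | T5 30-41 |
Completion: T1=3  T2=30  T3=19  T4=25  T5=41  T6=26  T7=29
Turnaround(T2) = completion − arrival = 30 − 9 = 21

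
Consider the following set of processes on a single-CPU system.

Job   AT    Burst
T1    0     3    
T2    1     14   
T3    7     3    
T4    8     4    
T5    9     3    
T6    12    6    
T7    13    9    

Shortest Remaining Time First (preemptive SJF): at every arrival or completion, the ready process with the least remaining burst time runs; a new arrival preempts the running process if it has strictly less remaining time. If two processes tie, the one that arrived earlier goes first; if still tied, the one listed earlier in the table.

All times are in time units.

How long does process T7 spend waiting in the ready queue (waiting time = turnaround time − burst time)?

Schedule: | T1 0-3 | T2 3-7 | T3 7-10 | T5 10-13 | T4 13-17 | T6 17-23 | T7 23-32 | T2 32-42 |
Completion: T1=3  T2=42  T3=10  T4=17  T5=13  T6=23  T7=32
Waiting(T7) = turnaround − burst = 19 − 9 = 10

10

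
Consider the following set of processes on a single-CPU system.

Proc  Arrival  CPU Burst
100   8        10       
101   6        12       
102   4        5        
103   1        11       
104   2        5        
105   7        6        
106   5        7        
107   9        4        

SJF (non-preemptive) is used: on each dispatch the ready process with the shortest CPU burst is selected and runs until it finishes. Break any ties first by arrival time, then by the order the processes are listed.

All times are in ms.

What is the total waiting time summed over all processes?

Gantt: | idle 0-1 | 103 1-12 | 107 12-16 | 104 16-21 | 102 21-26 | 105 26-32 | 106 32-39 | 100 39-49 | 101 49-61 |
Completion: 100=49  101=61  102=26  103=12  104=21  105=32  106=39  107=16
Waiting = turnaround − burst: 100=31, 101=43, 102=17, 103=0, 104=14, 105=19, 106=27, 107=3
Total waiting = 31 + 43 + 17 + 0 + 14 + 19 + 27 + 3 = 154

154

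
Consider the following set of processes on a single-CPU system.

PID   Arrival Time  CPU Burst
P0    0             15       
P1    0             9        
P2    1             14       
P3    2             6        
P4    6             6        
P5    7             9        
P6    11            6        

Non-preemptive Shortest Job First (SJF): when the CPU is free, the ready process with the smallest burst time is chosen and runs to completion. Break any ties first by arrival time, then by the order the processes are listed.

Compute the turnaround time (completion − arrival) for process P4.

Timeline: | P1 0-9 | P3 9-15 | P4 15-21 | P6 21-27 | P5 27-36 | P2 36-50 | P0 50-65 |
Completion: P0=65  P1=9  P2=50  P3=15  P4=21  P5=36  P6=27
Turnaround (C−A): P0=65  P1=9  P2=49  P3=13  P4=15  P5=29  P6=16
Turnaround(P4) = completion − arrival = 21 − 6 = 15

15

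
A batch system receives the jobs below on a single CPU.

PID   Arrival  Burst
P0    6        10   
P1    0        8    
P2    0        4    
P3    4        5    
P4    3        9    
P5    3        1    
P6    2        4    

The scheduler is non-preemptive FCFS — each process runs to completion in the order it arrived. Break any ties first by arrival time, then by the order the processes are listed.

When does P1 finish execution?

8

Schedule: | P1 0-8 | P2 8-12 | P6 12-16 | P4 16-25 | P5 25-26 | P3 26-31 | P0 31-41 |
Completion: P0=41  P1=8  P2=12  P3=31  P4=25  P5=26  P6=16
Turnaround (C−A): P0=35  P1=8  P2=12  P3=27  P4=22  P5=23  P6=14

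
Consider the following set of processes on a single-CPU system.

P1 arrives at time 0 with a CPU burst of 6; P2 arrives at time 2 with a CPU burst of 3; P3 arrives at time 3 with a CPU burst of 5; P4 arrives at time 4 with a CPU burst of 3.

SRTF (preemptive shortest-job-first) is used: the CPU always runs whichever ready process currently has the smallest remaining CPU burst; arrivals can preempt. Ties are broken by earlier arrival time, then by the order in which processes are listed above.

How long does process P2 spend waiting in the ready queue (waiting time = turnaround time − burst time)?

0

Timeline: | P1 0-2 | P2 2-5 | P4 5-8 | P1 8-12 | P3 12-17 |
Completion: P1=12  P2=5  P3=17  P4=8
Waiting(P2) = turnaround − burst = 3 − 3 = 0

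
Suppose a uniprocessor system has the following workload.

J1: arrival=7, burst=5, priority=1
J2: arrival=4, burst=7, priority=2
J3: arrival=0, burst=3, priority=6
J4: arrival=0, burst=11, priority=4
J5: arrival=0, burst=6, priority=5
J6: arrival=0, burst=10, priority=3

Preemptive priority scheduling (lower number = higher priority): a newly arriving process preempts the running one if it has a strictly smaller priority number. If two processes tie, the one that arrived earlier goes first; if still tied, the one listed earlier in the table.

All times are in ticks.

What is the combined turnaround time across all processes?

Gantt: | J6 0-4 | J2 4-7 | J1 7-12 | J2 12-16 | J6 16-22 | J4 22-33 | J5 33-39 | J3 39-42 |
Completion: J1=12  J2=16  J3=42  J4=33  J5=39  J6=22
Turnaround = completion − arrival: J1=5, J2=12, J3=42, J4=33, J5=39, J6=22
Total turnaround = 5 + 12 + 42 + 33 + 39 + 22 = 153

153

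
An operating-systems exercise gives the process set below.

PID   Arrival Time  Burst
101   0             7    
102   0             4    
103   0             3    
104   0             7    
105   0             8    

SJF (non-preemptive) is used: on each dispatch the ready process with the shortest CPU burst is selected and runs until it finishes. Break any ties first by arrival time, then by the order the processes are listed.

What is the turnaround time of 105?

Timeline: | 103 0-3 | 102 3-7 | 101 7-14 | 104 14-21 | 105 21-29 |
Completion: 101=14  102=7  103=3  104=21  105=29
Turnaround (C−A): 101=14  102=7  103=3  104=21  105=29
Turnaround(105) = completion − arrival = 29 − 0 = 29

29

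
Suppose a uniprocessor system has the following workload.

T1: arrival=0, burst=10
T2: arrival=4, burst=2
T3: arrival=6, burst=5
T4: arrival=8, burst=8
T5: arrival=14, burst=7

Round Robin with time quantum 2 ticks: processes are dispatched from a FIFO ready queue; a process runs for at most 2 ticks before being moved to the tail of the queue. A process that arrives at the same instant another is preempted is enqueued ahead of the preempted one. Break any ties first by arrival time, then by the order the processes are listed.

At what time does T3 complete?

Timeline: | T1 0-4 | T2 4-6 | T1 6-8 | T3 8-10 | T4 10-12 | T1 12-14 | T3 14-16 | T4 16-18 | T5 18-20 | T1 20-22 | T3 22-23 | T4 23-25 | T5 25-27 | T4 27-29 | T5 29-32 |
Completion: T1=22  T2=6  T3=23  T4=29  T5=32

23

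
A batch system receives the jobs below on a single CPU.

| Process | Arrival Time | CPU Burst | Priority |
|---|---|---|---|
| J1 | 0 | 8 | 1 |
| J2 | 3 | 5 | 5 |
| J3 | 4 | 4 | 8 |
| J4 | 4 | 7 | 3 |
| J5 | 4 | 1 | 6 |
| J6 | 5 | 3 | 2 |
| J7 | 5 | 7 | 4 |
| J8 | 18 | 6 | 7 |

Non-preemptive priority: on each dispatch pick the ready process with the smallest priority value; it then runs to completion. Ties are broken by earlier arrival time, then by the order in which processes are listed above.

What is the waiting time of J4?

Gantt: | J1 0-8 | J6 8-11 | J4 11-18 | J7 18-25 | J2 25-30 | J5 30-31 | J8 31-37 | J3 37-41 |
Completion: J1=8  J2=30  J3=41  J4=18  J5=31  J6=11  J7=25  J8=37
Waiting(J4) = turnaround − burst = 14 − 7 = 7

7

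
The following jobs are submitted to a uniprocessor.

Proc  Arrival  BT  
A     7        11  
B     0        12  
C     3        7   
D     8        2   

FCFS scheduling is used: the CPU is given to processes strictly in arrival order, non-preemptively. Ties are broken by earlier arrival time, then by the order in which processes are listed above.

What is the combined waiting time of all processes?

43

Schedule: | B 0-12 | C 12-19 | A 19-30 | D 30-32 |
Completion: A=30  B=12  C=19  D=32
Turnaround (C−A): A=23  B=12  C=16  D=24
Waiting = turnaround − burst: A=12, B=0, C=9, D=22
Total waiting = 12 + 0 + 9 + 22 = 43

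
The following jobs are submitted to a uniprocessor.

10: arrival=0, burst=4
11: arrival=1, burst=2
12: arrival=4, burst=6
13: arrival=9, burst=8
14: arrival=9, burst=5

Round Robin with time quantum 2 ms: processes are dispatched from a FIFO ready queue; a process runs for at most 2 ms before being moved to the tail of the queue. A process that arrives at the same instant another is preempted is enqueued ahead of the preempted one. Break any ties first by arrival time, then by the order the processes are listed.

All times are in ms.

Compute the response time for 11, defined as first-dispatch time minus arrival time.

Schedule: | 10 0-2 | 11 2-4 | 10 4-6 | 12 6-10 | 13 10-12 | 14 12-14 | 12 14-16 | 13 16-18 | 14 18-20 | 13 20-22 | 14 22-23 | 13 23-25 |
Completion: 10=6  11=4  12=16  13=25  14=23
Response(11) = first start − arrival = 2 − 1 = 1

1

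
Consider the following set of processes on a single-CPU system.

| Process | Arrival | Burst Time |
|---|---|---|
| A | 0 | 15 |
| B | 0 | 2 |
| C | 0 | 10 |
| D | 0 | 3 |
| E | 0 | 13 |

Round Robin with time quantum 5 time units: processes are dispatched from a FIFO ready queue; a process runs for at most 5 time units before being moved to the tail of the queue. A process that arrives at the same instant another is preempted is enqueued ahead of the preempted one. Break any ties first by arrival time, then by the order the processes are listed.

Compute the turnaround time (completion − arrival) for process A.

Schedule: | A 0-5 | B 5-7 | C 7-12 | D 12-15 | E 15-20 | A 20-25 | C 25-30 | E 30-35 | A 35-40 | E 40-43 |
Completion: A=40  B=7  C=30  D=15  E=43
Turnaround (C−A): A=40  B=7  C=30  D=15  E=43
Turnaround(A) = completion − arrival = 40 − 0 = 40

40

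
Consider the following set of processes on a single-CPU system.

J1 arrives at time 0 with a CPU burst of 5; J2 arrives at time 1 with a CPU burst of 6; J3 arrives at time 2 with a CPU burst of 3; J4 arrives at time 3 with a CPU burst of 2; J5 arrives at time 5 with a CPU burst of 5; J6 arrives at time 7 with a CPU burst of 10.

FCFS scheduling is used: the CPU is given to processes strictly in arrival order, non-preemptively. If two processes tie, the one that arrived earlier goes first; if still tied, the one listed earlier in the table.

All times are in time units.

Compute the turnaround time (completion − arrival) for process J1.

Gantt: | J1 0-5 | J2 5-11 | J3 11-14 | J4 14-16 | J5 16-21 | J6 21-31 |
Completion: J1=5  J2=11  J3=14  J4=16  J5=21  J6=31
Turnaround(J1) = completion − arrival = 5 − 0 = 5

5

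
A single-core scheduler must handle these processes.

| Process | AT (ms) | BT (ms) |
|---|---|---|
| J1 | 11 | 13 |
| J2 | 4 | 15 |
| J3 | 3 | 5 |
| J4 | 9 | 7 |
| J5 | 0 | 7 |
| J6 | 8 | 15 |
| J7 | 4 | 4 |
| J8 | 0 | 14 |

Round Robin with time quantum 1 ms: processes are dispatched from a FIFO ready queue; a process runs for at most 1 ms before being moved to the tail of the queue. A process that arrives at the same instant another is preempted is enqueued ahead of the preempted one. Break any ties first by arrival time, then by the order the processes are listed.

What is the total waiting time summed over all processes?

337

Gantt: | J5 0-1 | J8 1-2 | J5 2-3 | J8 3-4 | J3 4-5 | J5 5-6 | J2 6-7 | J7 7-8 | J8 8-9 | J3 9-10 | J5 10-11 | J2 11-12 | J6 12-13 | J7 13-14 | J4 14-15 | J8 15-16 | J3 16-17 | J1 17-18 | J5 18-19 | J2 19-20 | J6 20-21 | J7 21-22 | J4 22-23 | J8 23-24 | J3 24-25 | J1 25-26 | J5 26-27 | J2 27-28 | J6 28-29 | J7 29-30 | J4 30-31 | J8 31-32 | J3 32-33 | J1 33-34 | J5 34-35 | J2 35-36 | J6 36-37 | J4 37-38 | J8 38-39 | J1 39-40 | J2 40-41 | J6 41-42 | J4 42-43 | J8 43-44 | J1 44-45 | J2 45-46 | J6 46-47 | J4 47-48 | J8 48-49 | J1 49-50 | J2 50-51 | J6 51-52 | J4 52-53 | J8 53-54 | J1 54-55 | J2 55-56 | J6 56-57 | J8 57-58 | J1 58-59 | J2 59-60 | J6 60-61 | J8 61-62 | J1 62-63 | J2 63-64 | J6 64-65 | J8 65-66 | J1 66-67 | J2 67-68 | J6 68-69 | J8 69-70 | J1 70-71 | J2 71-72 | J6 72-73 | J1 73-74 | J2 74-75 | J6 75-76 | J1 76-77 | J2 77-78 | J6 78-80 |
Completion: J1=77  J2=78  J3=33  J4=53  J5=35  J6=80  J7=30  J8=70
Waiting = turnaround − burst: J1=53, J2=59, J3=25, J4=37, J5=28, J6=57, J7=22, J8=56
Total waiting = 53 + 59 + 25 + 37 + 28 + 57 + 22 + 56 = 337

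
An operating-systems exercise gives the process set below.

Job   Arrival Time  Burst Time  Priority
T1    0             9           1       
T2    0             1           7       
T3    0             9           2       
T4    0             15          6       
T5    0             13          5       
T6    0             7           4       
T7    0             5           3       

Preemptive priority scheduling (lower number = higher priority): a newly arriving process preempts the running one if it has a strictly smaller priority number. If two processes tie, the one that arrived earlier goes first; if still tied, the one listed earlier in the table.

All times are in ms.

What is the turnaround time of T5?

Timeline: | T1 0-9 | T3 9-18 | T7 18-23 | T6 23-30 | T5 30-43 | T4 43-58 | T2 58-59 |
Completion: T1=9  T2=59  T3=18  T4=58  T5=43  T6=30  T7=23
Turnaround(T5) = completion − arrival = 43 − 0 = 43

43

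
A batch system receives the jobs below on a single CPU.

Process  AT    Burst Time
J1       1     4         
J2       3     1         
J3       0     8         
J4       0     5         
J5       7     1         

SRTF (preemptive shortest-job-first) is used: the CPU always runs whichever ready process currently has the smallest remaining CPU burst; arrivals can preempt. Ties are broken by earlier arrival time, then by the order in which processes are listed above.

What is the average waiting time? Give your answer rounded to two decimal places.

Gantt: | J4 0-3 | J2 3-4 | J4 4-6 | J1 6-7 | J5 7-8 | J1 8-11 | J3 11-19 |
Completion: J1=11  J2=4  J3=19  J4=6  J5=8
Waiting times: J1=6, J2=0, J3=11, J4=1, J5=0
Average waiting = (6+0+11+1+0) / 5 = 18/5 = 3.60

3.60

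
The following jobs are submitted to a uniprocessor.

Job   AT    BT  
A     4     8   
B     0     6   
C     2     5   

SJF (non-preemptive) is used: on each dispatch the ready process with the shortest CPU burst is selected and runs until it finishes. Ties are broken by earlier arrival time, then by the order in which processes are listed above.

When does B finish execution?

Schedule: | B 0-6 | C 6-11 | A 11-19 |
Completion: A=19  B=6  C=11
Turnaround (C−A): A=15  B=6  C=9

6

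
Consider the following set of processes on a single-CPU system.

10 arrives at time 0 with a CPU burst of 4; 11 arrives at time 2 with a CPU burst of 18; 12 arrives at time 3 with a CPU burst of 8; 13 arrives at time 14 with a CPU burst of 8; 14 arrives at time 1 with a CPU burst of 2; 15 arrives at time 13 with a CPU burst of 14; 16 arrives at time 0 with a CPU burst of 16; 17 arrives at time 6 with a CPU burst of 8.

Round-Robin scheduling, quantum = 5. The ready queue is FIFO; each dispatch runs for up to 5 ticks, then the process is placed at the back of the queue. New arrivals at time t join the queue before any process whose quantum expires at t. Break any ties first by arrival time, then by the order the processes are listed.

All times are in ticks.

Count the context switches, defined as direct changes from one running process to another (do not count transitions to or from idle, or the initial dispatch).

18

Timeline: | 10 0-4 | 16 4-9 | 14 9-11 | 11 11-16 | 12 16-21 | 17 21-26 | 16 26-31 | 15 31-36 | 13 36-41 | 11 41-46 | 12 46-49 | 17 49-52 | 16 52-57 | 15 57-62 | 13 62-65 | 11 65-70 | 16 70-71 | 15 71-75 | 11 75-78 |
Completion: 10=4  11=78  12=49  13=65  14=11  15=75  16=71  17=52
Turnaround (C−A): 10=4  11=76  12=46  13=51  14=10  15=62  16=71  17=46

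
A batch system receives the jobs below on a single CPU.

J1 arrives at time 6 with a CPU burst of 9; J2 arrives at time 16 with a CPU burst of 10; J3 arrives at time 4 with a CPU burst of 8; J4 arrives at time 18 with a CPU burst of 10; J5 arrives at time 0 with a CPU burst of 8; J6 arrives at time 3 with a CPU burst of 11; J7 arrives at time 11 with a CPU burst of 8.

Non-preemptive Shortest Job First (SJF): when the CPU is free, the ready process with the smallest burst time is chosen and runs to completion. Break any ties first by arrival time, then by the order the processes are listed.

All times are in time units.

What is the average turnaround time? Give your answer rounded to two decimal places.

Timeline: | J5 0-8 | J3 8-16 | J7 16-24 | J1 24-33 | J2 33-43 | J4 43-53 | J6 53-64 |
Completion: J1=33  J2=43  J3=16  J4=53  J5=8  J6=64  J7=24
Turnaround (C−A): J1=27  J2=27  J3=12  J4=35  J5=8  J6=61  J7=13
Turnaround times: J1=27, J2=27, J3=12, J4=35, J5=8, J6=61, J7=13
Average turnaround = (27+27+12+35+8+61+13) / 7 = 183/7 = 26.14

26.14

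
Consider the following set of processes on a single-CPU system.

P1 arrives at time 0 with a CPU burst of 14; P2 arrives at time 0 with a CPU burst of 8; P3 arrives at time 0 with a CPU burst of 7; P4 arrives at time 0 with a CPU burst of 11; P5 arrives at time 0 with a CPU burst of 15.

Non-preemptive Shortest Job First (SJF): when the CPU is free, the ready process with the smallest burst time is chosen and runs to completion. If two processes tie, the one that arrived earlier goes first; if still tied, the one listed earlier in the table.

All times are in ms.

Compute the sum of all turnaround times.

143

Timeline: | P3 0-7 | P2 7-15 | P4 15-26 | P1 26-40 | P5 40-55 |
Completion: P1=40  P2=15  P3=7  P4=26  P5=55
Turnaround = completion − arrival: P1=40, P2=15, P3=7, P4=26, P5=55
Total turnaround = 40 + 15 + 7 + 26 + 55 = 143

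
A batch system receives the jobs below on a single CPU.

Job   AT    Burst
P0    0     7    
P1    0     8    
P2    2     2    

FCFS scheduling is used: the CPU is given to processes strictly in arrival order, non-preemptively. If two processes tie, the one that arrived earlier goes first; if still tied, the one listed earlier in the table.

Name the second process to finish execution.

P1

Gantt: | P0 0-7 | P1 7-15 | P2 15-17 |
Completion: P0=7  P1=15  P2=17
Turnaround (C−A): P0=7  P1=15  P2=15
Finish order: P0 → P1 → P2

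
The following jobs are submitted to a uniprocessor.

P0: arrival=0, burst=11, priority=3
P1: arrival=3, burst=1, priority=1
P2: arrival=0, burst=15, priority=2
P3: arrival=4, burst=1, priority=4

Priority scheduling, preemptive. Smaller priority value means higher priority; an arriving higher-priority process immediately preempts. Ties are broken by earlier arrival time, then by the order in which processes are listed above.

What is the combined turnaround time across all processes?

68

Timeline: | P2 0-3 | P1 3-4 | P2 4-16 | P0 16-27 | P3 27-28 |
Completion: P0=27  P1=4  P2=16  P3=28
Turnaround = completion − arrival: P0=27, P1=1, P2=16, P3=24
Total turnaround = 27 + 1 + 16 + 24 = 68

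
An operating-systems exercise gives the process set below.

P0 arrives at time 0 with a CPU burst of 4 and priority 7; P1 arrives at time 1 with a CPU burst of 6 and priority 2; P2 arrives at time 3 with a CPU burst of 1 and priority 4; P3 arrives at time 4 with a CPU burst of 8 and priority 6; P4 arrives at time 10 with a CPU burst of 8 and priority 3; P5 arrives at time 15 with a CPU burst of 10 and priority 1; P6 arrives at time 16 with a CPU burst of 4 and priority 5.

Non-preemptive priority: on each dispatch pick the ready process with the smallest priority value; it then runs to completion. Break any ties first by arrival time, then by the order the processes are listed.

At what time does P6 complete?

Gantt: | P0 0-4 | P1 4-10 | P4 10-18 | P5 18-28 | P2 28-29 | P6 29-33 | P3 33-41 |
Completion: P0=4  P1=10  P2=29  P3=41  P4=18  P5=28  P6=33
Turnaround (C−A): P0=4  P1=9  P2=26  P3=37  P4=8  P5=13  P6=17

33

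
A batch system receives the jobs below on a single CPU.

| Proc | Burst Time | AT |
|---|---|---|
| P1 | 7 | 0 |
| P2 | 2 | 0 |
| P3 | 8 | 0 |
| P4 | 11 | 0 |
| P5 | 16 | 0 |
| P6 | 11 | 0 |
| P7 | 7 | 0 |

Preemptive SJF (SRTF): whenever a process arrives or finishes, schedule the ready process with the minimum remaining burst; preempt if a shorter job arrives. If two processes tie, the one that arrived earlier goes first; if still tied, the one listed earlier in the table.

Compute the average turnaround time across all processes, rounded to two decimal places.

27.71

Gantt: | P2 0-2 | P1 2-9 | P7 9-16 | P3 16-24 | P4 24-35 | P6 35-46 | P5 46-62 |
Completion: P1=9  P2=2  P3=24  P4=35  P5=62  P6=46  P7=16
Turnaround (C−A): P1=9  P2=2  P3=24  P4=35  P5=62  P6=46  P7=16
Turnaround times: P1=9, P2=2, P3=24, P4=35, P5=62, P6=46, P7=16
Average turnaround = (9+2+24+35+62+46+16) / 7 = 194/7 = 27.71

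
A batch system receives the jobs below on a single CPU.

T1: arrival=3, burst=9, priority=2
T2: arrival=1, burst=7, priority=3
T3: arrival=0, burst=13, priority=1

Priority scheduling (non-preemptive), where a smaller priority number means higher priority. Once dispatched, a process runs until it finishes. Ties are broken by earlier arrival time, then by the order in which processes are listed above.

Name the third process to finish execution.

Gantt: | T3 0-13 | T1 13-22 | T2 22-29 |
Completion: T1=22  T2=29  T3=13
Turnaround (C−A): T1=19  T2=28  T3=13
Finish order: T3 → T1 → T2

T2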